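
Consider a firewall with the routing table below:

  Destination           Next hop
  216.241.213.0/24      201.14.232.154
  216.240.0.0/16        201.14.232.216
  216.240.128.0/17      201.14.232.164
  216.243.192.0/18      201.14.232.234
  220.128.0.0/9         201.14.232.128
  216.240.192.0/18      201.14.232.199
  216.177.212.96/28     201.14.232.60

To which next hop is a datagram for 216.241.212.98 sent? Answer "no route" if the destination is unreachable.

No entry's prefix contains 216.241.212.98; there is no default route.

no route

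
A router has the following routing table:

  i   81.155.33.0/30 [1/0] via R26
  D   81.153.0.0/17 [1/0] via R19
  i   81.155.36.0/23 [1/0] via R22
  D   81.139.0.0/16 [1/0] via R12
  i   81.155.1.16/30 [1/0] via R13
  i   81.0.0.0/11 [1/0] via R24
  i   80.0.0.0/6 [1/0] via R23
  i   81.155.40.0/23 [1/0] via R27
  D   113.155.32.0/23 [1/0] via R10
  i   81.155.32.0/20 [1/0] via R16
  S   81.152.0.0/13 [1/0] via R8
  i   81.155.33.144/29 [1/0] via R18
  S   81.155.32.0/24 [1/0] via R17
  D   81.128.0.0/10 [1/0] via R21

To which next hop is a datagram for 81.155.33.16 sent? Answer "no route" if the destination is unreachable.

Routes whose prefix contains 81.155.33.16:
  80.0.0.0/6 (80.0.0.0 - 83.255.255.255) -> R23
  81.128.0.0/10 (81.128.0.0 - 81.191.255.255) -> R21
  81.152.0.0/13 (81.152.0.0 - 81.159.255.255) -> R8
  81.155.32.0/20 (81.155.32.0 - 81.155.47.255) -> R16
More-specific entries that do NOT match:
  81.155.33.0/30 (81.155.33.0 - 81.155.33.3) does not contain 81.155.33.16
  81.155.1.16/30 (81.155.1.16 - 81.155.1.19) does not contain 81.155.33.16
  81.155.33.144/29 (81.155.33.144 - 81.155.33.151) does not contain 81.155.33.16
  81.155.32.0/24 (81.155.32.0 - 81.155.32.255) does not contain 81.155.33.16
  81.155.36.0/23 (81.155.36.0 - 81.155.37.255) does not contain 81.155.33.16
  81.155.40.0/23 (81.155.40.0 - 81.155.41.255) does not contain 81.155.33.16
  113.155.32.0/23 (113.155.32.0 - 113.155.33.255) does not contain 81.155.33.16
Longest matching prefix is /20 -> next hop R16.

R16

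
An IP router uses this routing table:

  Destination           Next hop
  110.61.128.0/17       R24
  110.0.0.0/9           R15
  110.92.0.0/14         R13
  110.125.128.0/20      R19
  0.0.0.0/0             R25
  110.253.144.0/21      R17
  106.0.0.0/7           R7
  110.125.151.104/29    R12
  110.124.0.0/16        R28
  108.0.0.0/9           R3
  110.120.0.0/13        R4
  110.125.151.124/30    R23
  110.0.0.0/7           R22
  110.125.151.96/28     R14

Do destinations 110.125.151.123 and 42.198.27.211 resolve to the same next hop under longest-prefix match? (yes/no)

no

110.125.151.123: longest match 110.120.0.0/13 -> R4
42.198.27.211: longest match 0.0.0.0/0 -> R25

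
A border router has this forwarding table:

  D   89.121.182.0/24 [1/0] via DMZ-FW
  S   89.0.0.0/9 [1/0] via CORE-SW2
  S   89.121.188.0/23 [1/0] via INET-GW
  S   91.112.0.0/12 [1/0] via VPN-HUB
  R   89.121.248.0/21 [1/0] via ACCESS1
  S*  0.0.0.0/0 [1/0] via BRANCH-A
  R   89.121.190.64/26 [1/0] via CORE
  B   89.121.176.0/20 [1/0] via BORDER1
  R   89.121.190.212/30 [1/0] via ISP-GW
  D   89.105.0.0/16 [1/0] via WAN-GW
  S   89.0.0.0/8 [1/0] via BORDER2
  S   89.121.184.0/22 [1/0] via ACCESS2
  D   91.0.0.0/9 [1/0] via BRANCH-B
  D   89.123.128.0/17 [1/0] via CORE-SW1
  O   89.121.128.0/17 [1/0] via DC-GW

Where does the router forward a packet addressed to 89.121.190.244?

BORDER1

Routes whose prefix contains 89.121.190.244:
  0.0.0.0/0 (default, matches everything) -> BRANCH-A
  89.0.0.0/8 (89.0.0.0 - 89.255.255.255) -> BORDER2
  89.0.0.0/9 (89.0.0.0 - 89.127.255.255) -> CORE-SW2
  89.121.128.0/17 (89.121.128.0 - 89.121.255.255) -> DC-GW
  89.121.176.0/20 (89.121.176.0 - 89.121.191.255) -> BORDER1
More-specific entries that do NOT match:
  89.121.190.212/30 (89.121.190.212 - 89.121.190.215) does not contain 89.121.190.244
  89.121.190.64/26 (89.121.190.64 - 89.121.190.127) does not contain 89.121.190.244
  89.121.182.0/24 (89.121.182.0 - 89.121.182.255) does not contain 89.121.190.244
  89.121.188.0/23 (89.121.188.0 - 89.121.189.255) does not contain 89.121.190.244
  89.121.184.0/22 (89.121.184.0 - 89.121.187.255) does not contain 89.121.190.244
  89.121.248.0/21 (89.121.248.0 - 89.121.255.255) does not contain 89.121.190.244
Longest matching prefix is /20 -> next hop BORDER1.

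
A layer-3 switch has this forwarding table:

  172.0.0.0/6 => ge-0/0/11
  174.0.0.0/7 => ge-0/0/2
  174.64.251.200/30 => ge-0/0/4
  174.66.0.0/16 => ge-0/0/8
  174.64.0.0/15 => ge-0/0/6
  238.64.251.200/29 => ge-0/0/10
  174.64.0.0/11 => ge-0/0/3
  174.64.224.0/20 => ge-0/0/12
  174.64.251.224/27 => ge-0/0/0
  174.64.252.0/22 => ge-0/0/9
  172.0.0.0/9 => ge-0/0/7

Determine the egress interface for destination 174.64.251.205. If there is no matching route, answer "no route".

ge-0/0/6

Routes whose prefix contains 174.64.251.205:
  172.0.0.0/6 (172.0.0.0 - 175.255.255.255) -> ge-0/0/11
  174.0.0.0/7 (174.0.0.0 - 175.255.255.255) -> ge-0/0/2
  174.64.0.0/11 (174.64.0.0 - 174.95.255.255) -> ge-0/0/3
  174.64.0.0/15 (174.64.0.0 - 174.65.255.255) -> ge-0/0/6
More-specific entries that do NOT match:
  174.64.251.200/30 (174.64.251.200 - 174.64.251.203) does not contain 174.64.251.205
  238.64.251.200/29 (238.64.251.200 - 238.64.251.207) does not contain 174.64.251.205
  174.64.251.224/27 (174.64.251.224 - 174.64.251.255) does not contain 174.64.251.205
  174.64.252.0/22 (174.64.252.0 - 174.64.255.255) does not contain 174.64.251.205
  174.64.224.0/20 (174.64.224.0 - 174.64.239.255) does not contain 174.64.251.205
  174.66.0.0/16 (174.66.0.0 - 174.66.255.255) does not contain 174.64.251.205
Longest matching prefix is /15 -> interface ge-0/0/6.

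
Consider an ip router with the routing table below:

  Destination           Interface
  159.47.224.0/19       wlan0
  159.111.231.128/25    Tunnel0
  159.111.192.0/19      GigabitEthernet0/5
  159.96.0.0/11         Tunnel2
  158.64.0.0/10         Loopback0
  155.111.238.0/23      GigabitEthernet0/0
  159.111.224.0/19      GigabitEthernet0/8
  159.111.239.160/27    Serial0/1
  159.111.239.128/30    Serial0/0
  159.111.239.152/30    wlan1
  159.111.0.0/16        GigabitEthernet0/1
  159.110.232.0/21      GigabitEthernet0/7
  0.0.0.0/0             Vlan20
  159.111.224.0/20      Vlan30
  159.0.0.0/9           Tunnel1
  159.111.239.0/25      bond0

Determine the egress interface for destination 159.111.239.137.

Vlan30

Routes whose prefix contains 159.111.239.137:
  0.0.0.0/0 (default, matches everything) -> Vlan20
  159.0.0.0/9 (159.0.0.0 - 159.127.255.255) -> Tunnel1
  159.96.0.0/11 (159.96.0.0 - 159.127.255.255) -> Tunnel2
  159.111.0.0/16 (159.111.0.0 - 159.111.255.255) -> GigabitEthernet0/1
  159.111.224.0/19 (159.111.224.0 - 159.111.255.255) -> GigabitEthernet0/8
  159.111.224.0/20 (159.111.224.0 - 159.111.239.255) -> Vlan30
More-specific entries that do NOT match:
  159.111.239.128/30 (159.111.239.128 - 159.111.239.131) does not contain 159.111.239.137
  159.111.239.152/30 (159.111.239.152 - 159.111.239.155) does not contain 159.111.239.137
  159.111.239.160/27 (159.111.239.160 - 159.111.239.191) does not contain 159.111.239.137
  159.111.231.128/25 (159.111.231.128 - 159.111.231.255) does not contain 159.111.239.137
  159.111.239.0/25 (159.111.239.0 - 159.111.239.127) does not contain 159.111.239.137
  155.111.238.0/23 (155.111.238.0 - 155.111.239.255) does not contain 159.111.239.137
  159.110.232.0/21 (159.110.232.0 - 159.110.239.255) does not contain 159.111.239.137
Longest matching prefix is /20 -> interface Vlan30.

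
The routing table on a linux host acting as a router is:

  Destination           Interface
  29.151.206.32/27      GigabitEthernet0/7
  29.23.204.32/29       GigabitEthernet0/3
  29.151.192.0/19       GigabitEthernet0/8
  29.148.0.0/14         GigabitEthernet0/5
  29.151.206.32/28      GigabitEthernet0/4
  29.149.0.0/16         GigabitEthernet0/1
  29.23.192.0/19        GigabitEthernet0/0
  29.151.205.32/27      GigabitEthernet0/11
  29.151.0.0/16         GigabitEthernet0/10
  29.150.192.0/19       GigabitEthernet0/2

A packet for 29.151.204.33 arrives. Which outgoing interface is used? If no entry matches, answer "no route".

GigabitEthernet0/8

Routes whose prefix contains 29.151.204.33:
  29.148.0.0/14 (29.148.0.0 - 29.151.255.255) -> GigabitEthernet0/5
  29.151.0.0/16 (29.151.0.0 - 29.151.255.255) -> GigabitEthernet0/10
  29.151.192.0/19 (29.151.192.0 - 29.151.223.255) -> GigabitEthernet0/8
More-specific entries that do NOT match:
  29.23.204.32/29 (29.23.204.32 - 29.23.204.39) does not contain 29.151.204.33
  29.151.206.32/28 (29.151.206.32 - 29.151.206.47) does not contain 29.151.204.33
  29.151.206.32/27 (29.151.206.32 - 29.151.206.63) does not contain 29.151.204.33
  29.151.205.32/27 (29.151.205.32 - 29.151.205.63) does not contain 29.151.204.33
Longest matching prefix is /19 -> interface GigabitEthernet0/8.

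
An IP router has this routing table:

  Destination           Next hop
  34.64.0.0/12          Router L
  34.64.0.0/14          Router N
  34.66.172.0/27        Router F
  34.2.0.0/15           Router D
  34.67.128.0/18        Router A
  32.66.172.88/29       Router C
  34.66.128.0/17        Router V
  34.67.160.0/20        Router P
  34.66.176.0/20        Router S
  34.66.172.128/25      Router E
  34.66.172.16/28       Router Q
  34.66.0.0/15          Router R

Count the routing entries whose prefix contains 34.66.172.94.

Prefixes containing 34.66.172.94:
  34.64.0.0/12 (34.64.0.0 - 34.79.255.255)
  34.64.0.0/14 (34.64.0.0 - 34.67.255.255)
  34.66.0.0/15 (34.66.0.0 - 34.67.255.255)
  34.66.128.0/17 (34.66.128.0 - 34.66.255.255)
Total matching entries: 4.

4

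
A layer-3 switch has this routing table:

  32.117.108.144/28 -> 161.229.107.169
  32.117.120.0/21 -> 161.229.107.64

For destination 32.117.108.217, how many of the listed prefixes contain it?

0

No listed prefix contains 32.117.108.217.
Total matching entries: 0.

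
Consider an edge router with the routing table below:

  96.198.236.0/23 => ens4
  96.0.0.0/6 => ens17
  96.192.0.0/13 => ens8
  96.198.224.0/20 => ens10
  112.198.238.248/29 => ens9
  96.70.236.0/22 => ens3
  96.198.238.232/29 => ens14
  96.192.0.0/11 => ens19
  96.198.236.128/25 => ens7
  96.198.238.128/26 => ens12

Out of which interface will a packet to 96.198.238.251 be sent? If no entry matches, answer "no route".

ens10

Routes whose prefix contains 96.198.238.251:
  96.0.0.0/6 (96.0.0.0 - 99.255.255.255) -> ens17
  96.192.0.0/11 (96.192.0.0 - 96.223.255.255) -> ens19
  96.192.0.0/13 (96.192.0.0 - 96.199.255.255) -> ens8
  96.198.224.0/20 (96.198.224.0 - 96.198.239.255) -> ens10
More-specific entries that do NOT match:
  112.198.238.248/29 (112.198.238.248 - 112.198.238.255) does not contain 96.198.238.251
  96.198.238.232/29 (96.198.238.232 - 96.198.238.239) does not contain 96.198.238.251
  96.198.238.128/26 (96.198.238.128 - 96.198.238.191) does not contain 96.198.238.251
  96.198.236.128/25 (96.198.236.128 - 96.198.236.255) does not contain 96.198.238.251
  96.198.236.0/23 (96.198.236.0 - 96.198.237.255) does not contain 96.198.238.251
  96.70.236.0/22 (96.70.236.0 - 96.70.239.255) does not contain 96.198.238.251
Longest matching prefix is /20 -> interface ens10.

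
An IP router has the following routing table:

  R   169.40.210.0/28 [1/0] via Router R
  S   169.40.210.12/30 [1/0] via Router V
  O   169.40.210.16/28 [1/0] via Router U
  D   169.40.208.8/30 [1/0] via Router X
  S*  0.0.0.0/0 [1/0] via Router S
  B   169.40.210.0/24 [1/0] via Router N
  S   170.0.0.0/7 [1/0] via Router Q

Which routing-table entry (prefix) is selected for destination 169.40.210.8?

Entries matching 169.40.210.8:
  0.0.0.0/0 (default, matches everything)
  169.40.210.0/24 (169.40.210.0 - 169.40.210.255)
  169.40.210.0/28 (169.40.210.0 - 169.40.210.15)
Most specific is 169.40.210.0/28.

169.40.210.0/28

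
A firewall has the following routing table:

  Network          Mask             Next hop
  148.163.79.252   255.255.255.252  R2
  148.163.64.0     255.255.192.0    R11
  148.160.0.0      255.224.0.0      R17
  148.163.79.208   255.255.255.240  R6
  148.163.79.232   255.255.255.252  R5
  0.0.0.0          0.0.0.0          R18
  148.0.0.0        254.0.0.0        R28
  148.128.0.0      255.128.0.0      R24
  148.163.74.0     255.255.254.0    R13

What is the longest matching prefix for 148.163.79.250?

Entries matching 148.163.79.250:
  0.0.0.0/0 (default, matches everything)
  148.0.0.0/7 (148.0.0.0 - 149.255.255.255)
  148.128.0.0/9 (148.128.0.0 - 148.255.255.255)
  148.160.0.0/11 (148.160.0.0 - 148.191.255.255)
  148.163.64.0/18 (148.163.64.0 - 148.163.127.255)
Most specific is 148.163.64.0/18.

148.163.64.0/18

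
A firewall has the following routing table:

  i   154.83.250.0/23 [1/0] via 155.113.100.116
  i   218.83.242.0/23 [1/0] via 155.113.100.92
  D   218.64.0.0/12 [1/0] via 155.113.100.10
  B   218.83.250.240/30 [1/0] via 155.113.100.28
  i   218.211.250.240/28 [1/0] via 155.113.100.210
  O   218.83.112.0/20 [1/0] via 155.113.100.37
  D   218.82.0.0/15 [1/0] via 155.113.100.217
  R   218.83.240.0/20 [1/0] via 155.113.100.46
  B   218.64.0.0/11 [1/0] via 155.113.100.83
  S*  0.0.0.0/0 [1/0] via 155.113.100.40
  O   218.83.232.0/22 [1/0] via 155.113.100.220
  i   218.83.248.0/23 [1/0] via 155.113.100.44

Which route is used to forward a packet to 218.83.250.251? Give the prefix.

Entries matching 218.83.250.251:
  0.0.0.0/0 (default, matches everything)
  218.64.0.0/11 (218.64.0.0 - 218.95.255.255)
  218.82.0.0/15 (218.82.0.0 - 218.83.255.255)
  218.83.240.0/20 (218.83.240.0 - 218.83.255.255)
Most specific is 218.83.240.0/20.

218.83.240.0/20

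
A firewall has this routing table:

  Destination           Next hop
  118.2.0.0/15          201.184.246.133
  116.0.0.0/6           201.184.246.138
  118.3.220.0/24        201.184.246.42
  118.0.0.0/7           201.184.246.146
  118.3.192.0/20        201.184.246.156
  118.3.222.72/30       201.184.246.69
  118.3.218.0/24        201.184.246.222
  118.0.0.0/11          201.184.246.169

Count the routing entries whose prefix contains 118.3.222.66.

Prefixes containing 118.3.222.66:
  116.0.0.0/6 (116.0.0.0 - 119.255.255.255)
  118.0.0.0/7 (118.0.0.0 - 119.255.255.255)
  118.0.0.0/11 (118.0.0.0 - 118.31.255.255)
  118.2.0.0/15 (118.2.0.0 - 118.3.255.255)
Total matching entries: 4.

4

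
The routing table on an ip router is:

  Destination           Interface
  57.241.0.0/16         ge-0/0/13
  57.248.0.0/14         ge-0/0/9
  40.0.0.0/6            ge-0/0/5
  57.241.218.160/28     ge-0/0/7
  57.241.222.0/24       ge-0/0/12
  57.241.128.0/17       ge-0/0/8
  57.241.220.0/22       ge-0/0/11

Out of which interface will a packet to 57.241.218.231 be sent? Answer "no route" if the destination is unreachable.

Routes whose prefix contains 57.241.218.231:
  57.241.0.0/16 (57.241.0.0 - 57.241.255.255) -> ge-0/0/13
  57.241.128.0/17 (57.241.128.0 - 57.241.255.255) -> ge-0/0/8
More-specific entries that do NOT match:
  57.241.218.160/28 (57.241.218.160 - 57.241.218.175) does not contain 57.241.218.231
  57.241.222.0/24 (57.241.222.0 - 57.241.222.255) does not contain 57.241.218.231
  57.241.220.0/22 (57.241.220.0 - 57.241.223.255) does not contain 57.241.218.231
Longest matching prefix is /17 -> interface ge-0/0/8.

ge-0/0/8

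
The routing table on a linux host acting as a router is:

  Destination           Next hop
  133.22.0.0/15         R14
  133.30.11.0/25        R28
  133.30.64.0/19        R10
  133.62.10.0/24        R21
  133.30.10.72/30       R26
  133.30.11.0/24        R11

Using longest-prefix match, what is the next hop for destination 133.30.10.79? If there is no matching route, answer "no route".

no route

No entry's prefix contains 133.30.10.79; there is no default route.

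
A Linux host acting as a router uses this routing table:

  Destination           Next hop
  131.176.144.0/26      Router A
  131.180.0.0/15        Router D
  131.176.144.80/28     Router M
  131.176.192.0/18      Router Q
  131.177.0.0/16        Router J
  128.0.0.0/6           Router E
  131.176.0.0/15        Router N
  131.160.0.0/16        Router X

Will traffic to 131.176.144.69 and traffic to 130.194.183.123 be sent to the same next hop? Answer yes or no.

131.176.144.69: longest match 131.176.0.0/15 -> Router N
130.194.183.123: longest match 128.0.0.0/6 -> Router E

no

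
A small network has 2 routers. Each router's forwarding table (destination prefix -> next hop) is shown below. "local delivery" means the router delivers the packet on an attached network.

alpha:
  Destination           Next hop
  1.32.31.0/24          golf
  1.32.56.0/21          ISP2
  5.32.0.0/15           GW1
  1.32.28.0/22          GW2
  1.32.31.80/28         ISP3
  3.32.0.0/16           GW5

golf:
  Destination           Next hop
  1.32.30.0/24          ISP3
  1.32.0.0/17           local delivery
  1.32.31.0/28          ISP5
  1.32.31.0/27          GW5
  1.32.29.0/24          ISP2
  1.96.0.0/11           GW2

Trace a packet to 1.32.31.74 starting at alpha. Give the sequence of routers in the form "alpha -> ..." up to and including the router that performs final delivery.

alpha -> golf

At alpha: longest match for 1.32.31.74 is 1.32.31.0/24 -> golf
At golf: longest match for 1.32.31.74 is 1.32.0.0/17 -> local delivery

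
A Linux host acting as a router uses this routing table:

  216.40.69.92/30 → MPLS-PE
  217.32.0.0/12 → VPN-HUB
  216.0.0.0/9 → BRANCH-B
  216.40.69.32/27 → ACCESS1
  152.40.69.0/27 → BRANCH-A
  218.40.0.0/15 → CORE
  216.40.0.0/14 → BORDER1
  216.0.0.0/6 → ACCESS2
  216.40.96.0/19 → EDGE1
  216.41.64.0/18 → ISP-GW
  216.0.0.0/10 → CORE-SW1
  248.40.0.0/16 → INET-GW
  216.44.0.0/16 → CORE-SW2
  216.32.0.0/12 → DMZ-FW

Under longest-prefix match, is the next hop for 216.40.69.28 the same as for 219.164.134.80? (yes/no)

216.40.69.28: longest match 216.40.0.0/14 -> BORDER1
219.164.134.80: longest match 216.0.0.0/6 -> ACCESS2

no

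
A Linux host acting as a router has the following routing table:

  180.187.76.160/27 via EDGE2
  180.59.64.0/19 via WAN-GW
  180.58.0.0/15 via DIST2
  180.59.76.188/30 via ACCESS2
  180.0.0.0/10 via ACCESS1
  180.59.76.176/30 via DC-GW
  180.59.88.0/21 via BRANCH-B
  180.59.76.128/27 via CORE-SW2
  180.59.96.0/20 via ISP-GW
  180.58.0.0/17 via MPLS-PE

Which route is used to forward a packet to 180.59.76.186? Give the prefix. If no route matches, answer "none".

Entries matching 180.59.76.186:
  180.0.0.0/10 (180.0.0.0 - 180.63.255.255)
  180.58.0.0/15 (180.58.0.0 - 180.59.255.255)
  180.59.64.0/19 (180.59.64.0 - 180.59.95.255)
Most specific is 180.59.64.0/19.

180.59.64.0/19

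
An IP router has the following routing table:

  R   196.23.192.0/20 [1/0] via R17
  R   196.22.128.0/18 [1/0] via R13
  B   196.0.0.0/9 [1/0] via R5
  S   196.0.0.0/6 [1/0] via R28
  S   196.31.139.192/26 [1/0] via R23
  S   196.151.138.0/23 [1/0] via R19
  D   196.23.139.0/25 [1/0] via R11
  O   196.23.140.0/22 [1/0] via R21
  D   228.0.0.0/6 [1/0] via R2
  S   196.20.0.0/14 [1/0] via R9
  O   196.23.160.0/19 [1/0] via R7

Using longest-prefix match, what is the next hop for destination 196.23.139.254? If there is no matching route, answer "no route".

R9

Routes whose prefix contains 196.23.139.254:
  196.0.0.0/6 (196.0.0.0 - 199.255.255.255) -> R28
  196.0.0.0/9 (196.0.0.0 - 196.127.255.255) -> R5
  196.20.0.0/14 (196.20.0.0 - 196.23.255.255) -> R9
More-specific entries that do NOT match:
  196.31.139.192/26 (196.31.139.192 - 196.31.139.255) does not contain 196.23.139.254
  196.23.139.0/25 (196.23.139.0 - 196.23.139.127) does not contain 196.23.139.254
  196.151.138.0/23 (196.151.138.0 - 196.151.139.255) does not contain 196.23.139.254
  196.23.140.0/22 (196.23.140.0 - 196.23.143.255) does not contain 196.23.139.254
  196.23.192.0/20 (196.23.192.0 - 196.23.207.255) does not contain 196.23.139.254
  196.23.160.0/19 (196.23.160.0 - 196.23.191.255) does not contain 196.23.139.254
  196.22.128.0/18 (196.22.128.0 - 196.22.191.255) does not contain 196.23.139.254
Longest matching prefix is /14 -> next hop R9.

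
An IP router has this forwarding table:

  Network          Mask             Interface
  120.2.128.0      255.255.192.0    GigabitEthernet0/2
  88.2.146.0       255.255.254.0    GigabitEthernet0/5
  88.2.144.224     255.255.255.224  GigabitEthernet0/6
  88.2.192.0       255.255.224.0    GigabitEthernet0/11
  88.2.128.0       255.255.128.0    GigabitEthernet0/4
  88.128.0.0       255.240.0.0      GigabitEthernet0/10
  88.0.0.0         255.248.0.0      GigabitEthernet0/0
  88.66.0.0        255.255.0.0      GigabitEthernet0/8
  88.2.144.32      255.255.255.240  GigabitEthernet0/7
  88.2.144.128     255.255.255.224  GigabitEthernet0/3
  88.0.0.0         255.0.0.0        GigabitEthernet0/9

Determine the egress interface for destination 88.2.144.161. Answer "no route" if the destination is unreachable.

Routes whose prefix contains 88.2.144.161:
  88.0.0.0/8 (88.0.0.0 - 88.255.255.255) -> GigabitEthernet0/9
  88.0.0.0/13 (88.0.0.0 - 88.7.255.255) -> GigabitEthernet0/0
  88.2.128.0/17 (88.2.128.0 - 88.2.255.255) -> GigabitEthernet0/4
More-specific entries that do NOT match:
  88.2.144.32/28 (88.2.144.32 - 88.2.144.47) does not contain 88.2.144.161
  88.2.144.224/27 (88.2.144.224 - 88.2.144.255) does not contain 88.2.144.161
  88.2.144.128/27 (88.2.144.128 - 88.2.144.159) does not contain 88.2.144.161
  88.2.146.0/23 (88.2.146.0 - 88.2.147.255) does not contain 88.2.144.161
  88.2.192.0/19 (88.2.192.0 - 88.2.223.255) does not contain 88.2.144.161
  120.2.128.0/18 (120.2.128.0 - 120.2.191.255) does not contain 88.2.144.161
Longest matching prefix is /17 -> interface GigabitEthernet0/4.

GigabitEthernet0/4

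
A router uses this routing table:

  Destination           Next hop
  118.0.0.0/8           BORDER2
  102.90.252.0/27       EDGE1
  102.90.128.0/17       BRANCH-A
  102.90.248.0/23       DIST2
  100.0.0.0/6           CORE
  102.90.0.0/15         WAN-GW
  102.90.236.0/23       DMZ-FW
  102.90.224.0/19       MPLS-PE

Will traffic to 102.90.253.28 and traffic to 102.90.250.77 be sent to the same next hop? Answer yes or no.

102.90.253.28: longest match 102.90.224.0/19 -> MPLS-PE
102.90.250.77: longest match 102.90.224.0/19 -> MPLS-PE

yes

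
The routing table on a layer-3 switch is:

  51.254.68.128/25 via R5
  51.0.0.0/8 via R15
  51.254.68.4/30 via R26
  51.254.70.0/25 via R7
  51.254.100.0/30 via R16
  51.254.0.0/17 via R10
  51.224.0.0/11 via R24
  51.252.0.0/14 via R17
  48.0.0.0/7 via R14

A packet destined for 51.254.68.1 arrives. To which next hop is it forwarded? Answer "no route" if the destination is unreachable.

Routes whose prefix contains 51.254.68.1:
  51.0.0.0/8 (51.0.0.0 - 51.255.255.255) -> R15
  51.224.0.0/11 (51.224.0.0 - 51.255.255.255) -> R24
  51.252.0.0/14 (51.252.0.0 - 51.255.255.255) -> R17
  51.254.0.0/17 (51.254.0.0 - 51.254.127.255) -> R10
More-specific entries that do NOT match:
  51.254.68.4/30 (51.254.68.4 - 51.254.68.7) does not contain 51.254.68.1
  51.254.100.0/30 (51.254.100.0 - 51.254.100.3) does not contain 51.254.68.1
  51.254.68.128/25 (51.254.68.128 - 51.254.68.255) does not contain 51.254.68.1
  51.254.70.0/25 (51.254.70.0 - 51.254.70.127) does not contain 51.254.68.1
Longest matching prefix is /17 -> next hop R10.

R10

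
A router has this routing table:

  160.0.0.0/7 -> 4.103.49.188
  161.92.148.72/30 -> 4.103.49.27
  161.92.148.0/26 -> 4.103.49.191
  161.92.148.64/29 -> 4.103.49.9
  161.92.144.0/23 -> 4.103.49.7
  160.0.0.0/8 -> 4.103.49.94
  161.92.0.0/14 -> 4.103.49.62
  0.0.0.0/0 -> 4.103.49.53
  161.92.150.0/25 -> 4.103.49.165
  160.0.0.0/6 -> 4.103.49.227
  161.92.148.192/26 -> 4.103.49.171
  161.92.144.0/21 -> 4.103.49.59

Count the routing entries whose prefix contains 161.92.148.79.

Prefixes containing 161.92.148.79:
  0.0.0.0/0 (default, matches everything)
  160.0.0.0/6 (160.0.0.0 - 163.255.255.255)
  160.0.0.0/7 (160.0.0.0 - 161.255.255.255)
  161.92.0.0/14 (161.92.0.0 - 161.95.255.255)
  161.92.144.0/21 (161.92.144.0 - 161.92.151.255)
Total matching entries: 5.

5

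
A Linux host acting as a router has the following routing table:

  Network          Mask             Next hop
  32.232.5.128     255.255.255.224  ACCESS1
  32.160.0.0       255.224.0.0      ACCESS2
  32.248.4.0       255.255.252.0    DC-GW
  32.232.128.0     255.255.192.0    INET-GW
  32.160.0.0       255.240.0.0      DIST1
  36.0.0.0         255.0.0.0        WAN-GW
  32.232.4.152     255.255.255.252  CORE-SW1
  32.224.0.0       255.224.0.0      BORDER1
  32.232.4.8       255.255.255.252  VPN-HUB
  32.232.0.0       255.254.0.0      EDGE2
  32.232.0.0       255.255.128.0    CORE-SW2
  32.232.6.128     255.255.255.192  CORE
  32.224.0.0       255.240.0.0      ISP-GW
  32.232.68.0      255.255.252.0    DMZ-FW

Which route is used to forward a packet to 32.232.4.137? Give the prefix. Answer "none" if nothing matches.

32.232.0.0/17

Entries matching 32.232.4.137:
  32.224.0.0/11 (32.224.0.0 - 32.255.255.255)
  32.224.0.0/12 (32.224.0.0 - 32.239.255.255)
  32.232.0.0/15 (32.232.0.0 - 32.233.255.255)
  32.232.0.0/17 (32.232.0.0 - 32.232.127.255)
Most specific is 32.232.0.0/17.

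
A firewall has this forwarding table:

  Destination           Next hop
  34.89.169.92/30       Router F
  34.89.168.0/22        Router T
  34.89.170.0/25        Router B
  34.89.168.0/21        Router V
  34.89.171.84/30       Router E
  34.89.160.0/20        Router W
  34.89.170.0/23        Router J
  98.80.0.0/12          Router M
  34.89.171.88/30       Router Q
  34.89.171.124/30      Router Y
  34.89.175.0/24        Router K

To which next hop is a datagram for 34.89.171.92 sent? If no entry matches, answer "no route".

Router J

Routes whose prefix contains 34.89.171.92:
  34.89.160.0/20 (34.89.160.0 - 34.89.175.255) -> Router W
  34.89.168.0/21 (34.89.168.0 - 34.89.175.255) -> Router V
  34.89.168.0/22 (34.89.168.0 - 34.89.171.255) -> Router T
  34.89.170.0/23 (34.89.170.0 - 34.89.171.255) -> Router J
More-specific entries that do NOT match:
  34.89.169.92/30 (34.89.169.92 - 34.89.169.95) does not contain 34.89.171.92
  34.89.171.84/30 (34.89.171.84 - 34.89.171.87) does not contain 34.89.171.92
  34.89.171.88/30 (34.89.171.88 - 34.89.171.91) does not contain 34.89.171.92
  34.89.171.124/30 (34.89.171.124 - 34.89.171.127) does not contain 34.89.171.92
  34.89.170.0/25 (34.89.170.0 - 34.89.170.127) does not contain 34.89.171.92
  34.89.175.0/24 (34.89.175.0 - 34.89.175.255) does not contain 34.89.171.92
Longest matching prefix is /23 -> next hop Router J.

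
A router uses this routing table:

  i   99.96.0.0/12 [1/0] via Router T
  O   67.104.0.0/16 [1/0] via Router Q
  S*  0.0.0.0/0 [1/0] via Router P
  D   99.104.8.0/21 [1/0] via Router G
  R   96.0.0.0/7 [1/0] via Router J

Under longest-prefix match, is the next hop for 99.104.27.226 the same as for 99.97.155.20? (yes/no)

99.104.27.226: longest match 99.96.0.0/12 -> Router T
99.97.155.20: longest match 99.96.0.0/12 -> Router T

yes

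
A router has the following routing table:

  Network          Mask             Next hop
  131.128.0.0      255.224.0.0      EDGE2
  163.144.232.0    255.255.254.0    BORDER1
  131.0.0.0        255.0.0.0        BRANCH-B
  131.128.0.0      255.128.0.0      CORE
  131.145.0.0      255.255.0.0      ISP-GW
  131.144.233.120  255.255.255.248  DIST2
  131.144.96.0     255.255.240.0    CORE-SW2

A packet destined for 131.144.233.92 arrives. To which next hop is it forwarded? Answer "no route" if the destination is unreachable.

EDGE2

Routes whose prefix contains 131.144.233.92:
  131.0.0.0/8 (131.0.0.0 - 131.255.255.255) -> BRANCH-B
  131.128.0.0/9 (131.128.0.0 - 131.255.255.255) -> CORE
  131.128.0.0/11 (131.128.0.0 - 131.159.255.255) -> EDGE2
More-specific entries that do NOT match:
  131.144.233.120/29 (131.144.233.120 - 131.144.233.127) does not contain 131.144.233.92
  163.144.232.0/23 (163.144.232.0 - 163.144.233.255) does not contain 131.144.233.92
  131.144.96.0/20 (131.144.96.0 - 131.144.111.255) does not contain 131.144.233.92
  131.145.0.0/16 (131.145.0.0 - 131.145.255.255) does not contain 131.144.233.92
Longest matching prefix is /11 -> next hop EDGE2.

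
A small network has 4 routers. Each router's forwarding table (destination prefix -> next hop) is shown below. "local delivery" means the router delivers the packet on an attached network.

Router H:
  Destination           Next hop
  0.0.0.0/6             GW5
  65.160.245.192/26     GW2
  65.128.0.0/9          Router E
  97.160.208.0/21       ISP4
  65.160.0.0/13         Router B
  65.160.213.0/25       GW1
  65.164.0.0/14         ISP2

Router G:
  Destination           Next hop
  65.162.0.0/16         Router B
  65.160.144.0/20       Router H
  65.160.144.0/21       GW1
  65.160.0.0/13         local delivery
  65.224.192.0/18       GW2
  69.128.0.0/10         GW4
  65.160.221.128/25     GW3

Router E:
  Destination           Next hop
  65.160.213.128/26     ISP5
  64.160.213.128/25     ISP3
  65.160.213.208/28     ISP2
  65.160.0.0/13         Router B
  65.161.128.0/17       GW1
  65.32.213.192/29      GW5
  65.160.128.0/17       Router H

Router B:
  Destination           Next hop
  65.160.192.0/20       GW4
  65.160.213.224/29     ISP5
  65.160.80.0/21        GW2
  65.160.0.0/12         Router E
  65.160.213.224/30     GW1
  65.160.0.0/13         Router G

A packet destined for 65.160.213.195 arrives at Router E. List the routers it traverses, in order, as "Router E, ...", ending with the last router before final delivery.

At Router E: longest match for 65.160.213.195 is 65.160.128.0/17 -> Router H
At Router H: longest match for 65.160.213.195 is 65.160.0.0/13 -> Router B
At Router B: longest match for 65.160.213.195 is 65.160.0.0/13 -> Router G
At Router G: longest match for 65.160.213.195 is 65.160.0.0/13 -> local delivery

Router E, Router H, Router B, Router G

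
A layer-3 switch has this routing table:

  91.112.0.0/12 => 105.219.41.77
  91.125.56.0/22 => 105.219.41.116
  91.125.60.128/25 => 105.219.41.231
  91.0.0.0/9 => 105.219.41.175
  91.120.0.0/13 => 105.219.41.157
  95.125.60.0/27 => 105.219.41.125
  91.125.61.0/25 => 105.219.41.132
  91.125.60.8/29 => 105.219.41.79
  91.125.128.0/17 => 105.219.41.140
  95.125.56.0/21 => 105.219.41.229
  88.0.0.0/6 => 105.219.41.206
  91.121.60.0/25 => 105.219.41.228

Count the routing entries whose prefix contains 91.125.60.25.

4

Prefixes containing 91.125.60.25:
  88.0.0.0/6 (88.0.0.0 - 91.255.255.255)
  91.0.0.0/9 (91.0.0.0 - 91.127.255.255)
  91.112.0.0/12 (91.112.0.0 - 91.127.255.255)
  91.120.0.0/13 (91.120.0.0 - 91.127.255.255)
Total matching entries: 4.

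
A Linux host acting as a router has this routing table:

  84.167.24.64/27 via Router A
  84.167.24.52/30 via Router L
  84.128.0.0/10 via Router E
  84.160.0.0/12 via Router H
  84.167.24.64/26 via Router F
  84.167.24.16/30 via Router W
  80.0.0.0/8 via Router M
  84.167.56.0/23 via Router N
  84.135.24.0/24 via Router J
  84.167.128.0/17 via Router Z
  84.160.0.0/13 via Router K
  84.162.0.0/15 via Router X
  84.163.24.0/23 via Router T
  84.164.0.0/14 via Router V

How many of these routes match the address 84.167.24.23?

4

Prefixes containing 84.167.24.23:
  84.128.0.0/10 (84.128.0.0 - 84.191.255.255)
  84.160.0.0/12 (84.160.0.0 - 84.175.255.255)
  84.160.0.0/13 (84.160.0.0 - 84.167.255.255)
  84.164.0.0/14 (84.164.0.0 - 84.167.255.255)
Total matching entries: 4.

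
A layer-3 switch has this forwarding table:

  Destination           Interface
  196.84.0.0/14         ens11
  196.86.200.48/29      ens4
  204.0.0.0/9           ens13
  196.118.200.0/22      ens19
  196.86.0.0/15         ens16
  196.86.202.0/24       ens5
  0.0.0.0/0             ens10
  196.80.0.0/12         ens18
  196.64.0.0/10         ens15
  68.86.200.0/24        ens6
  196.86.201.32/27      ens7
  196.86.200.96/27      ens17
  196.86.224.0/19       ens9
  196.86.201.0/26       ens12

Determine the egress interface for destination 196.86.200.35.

ens16

Routes whose prefix contains 196.86.200.35:
  0.0.0.0/0 (default, matches everything) -> ens10
  196.64.0.0/10 (196.64.0.0 - 196.127.255.255) -> ens15
  196.80.0.0/12 (196.80.0.0 - 196.95.255.255) -> ens18
  196.84.0.0/14 (196.84.0.0 - 196.87.255.255) -> ens11
  196.86.0.0/15 (196.86.0.0 - 196.87.255.255) -> ens16
More-specific entries that do NOT match:
  196.86.200.48/29 (196.86.200.48 - 196.86.200.55) does not contain 196.86.200.35
  196.86.201.32/27 (196.86.201.32 - 196.86.201.63) does not contain 196.86.200.35
  196.86.200.96/27 (196.86.200.96 - 196.86.200.127) does not contain 196.86.200.35
  196.86.201.0/26 (196.86.201.0 - 196.86.201.63) does not contain 196.86.200.35
  196.86.202.0/24 (196.86.202.0 - 196.86.202.255) does not contain 196.86.200.35
  68.86.200.0/24 (68.86.200.0 - 68.86.200.255) does not contain 196.86.200.35
  196.118.200.0/22 (196.118.200.0 - 196.118.203.255) does not contain 196.86.200.35
  196.86.224.0/19 (196.86.224.0 - 196.86.255.255) does not contain 196.86.200.35
Longest matching prefix is /15 -> interface ens16.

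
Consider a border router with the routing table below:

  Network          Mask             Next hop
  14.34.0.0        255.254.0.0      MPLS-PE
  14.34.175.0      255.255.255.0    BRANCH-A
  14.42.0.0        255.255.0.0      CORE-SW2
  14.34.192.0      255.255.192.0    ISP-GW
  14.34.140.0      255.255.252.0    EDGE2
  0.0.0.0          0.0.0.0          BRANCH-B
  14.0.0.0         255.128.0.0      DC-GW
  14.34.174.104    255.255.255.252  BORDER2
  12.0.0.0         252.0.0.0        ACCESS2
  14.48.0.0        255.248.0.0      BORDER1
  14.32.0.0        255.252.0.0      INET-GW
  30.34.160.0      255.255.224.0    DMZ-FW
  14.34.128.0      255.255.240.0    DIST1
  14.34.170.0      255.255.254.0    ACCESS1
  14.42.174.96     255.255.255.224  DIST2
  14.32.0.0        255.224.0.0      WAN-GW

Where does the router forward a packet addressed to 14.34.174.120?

MPLS-PE

Routes whose prefix contains 14.34.174.120:
  0.0.0.0/0 (default, matches everything) -> BRANCH-B
  12.0.0.0/6 (12.0.0.0 - 15.255.255.255) -> ACCESS2
  14.0.0.0/9 (14.0.0.0 - 14.127.255.255) -> DC-GW
  14.32.0.0/11 (14.32.0.0 - 14.63.255.255) -> WAN-GW
  14.32.0.0/14 (14.32.0.0 - 14.35.255.255) -> INET-GW
  14.34.0.0/15 (14.34.0.0 - 14.35.255.255) -> MPLS-PE
More-specific entries that do NOT match:
  14.34.174.104/30 (14.34.174.104 - 14.34.174.107) does not contain 14.34.174.120
  14.42.174.96/27 (14.42.174.96 - 14.42.174.127) does not contain 14.34.174.120
  14.34.175.0/24 (14.34.175.0 - 14.34.175.255) does not contain 14.34.174.120
  14.34.170.0/23 (14.34.170.0 - 14.34.171.255) does not contain 14.34.174.120
  14.34.140.0/22 (14.34.140.0 - 14.34.143.255) does not contain 14.34.174.120
  14.34.128.0/20 (14.34.128.0 - 14.34.143.255) does not contain 14.34.174.120
  30.34.160.0/19 (30.34.160.0 - 30.34.191.255) does not contain 14.34.174.120
  14.34.192.0/18 (14.34.192.0 - 14.34.255.255) does not contain 14.34.174.120
  14.42.0.0/16 (14.42.0.0 - 14.42.255.255) does not contain 14.34.174.120
Longest matching prefix is /15 -> next hop MPLS-PE.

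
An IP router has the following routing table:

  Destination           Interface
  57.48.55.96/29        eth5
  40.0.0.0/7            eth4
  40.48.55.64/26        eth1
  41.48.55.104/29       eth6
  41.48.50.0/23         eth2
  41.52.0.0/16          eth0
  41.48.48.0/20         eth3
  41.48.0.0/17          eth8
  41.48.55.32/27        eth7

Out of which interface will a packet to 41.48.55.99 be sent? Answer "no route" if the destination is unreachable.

Routes whose prefix contains 41.48.55.99:
  40.0.0.0/7 (40.0.0.0 - 41.255.255.255) -> eth4
  41.48.0.0/17 (41.48.0.0 - 41.48.127.255) -> eth8
  41.48.48.0/20 (41.48.48.0 - 41.48.63.255) -> eth3
More-specific entries that do NOT match:
  57.48.55.96/29 (57.48.55.96 - 57.48.55.103) does not contain 41.48.55.99
  41.48.55.104/29 (41.48.55.104 - 41.48.55.111) does not contain 41.48.55.99
  41.48.55.32/27 (41.48.55.32 - 41.48.55.63) does not contain 41.48.55.99
  40.48.55.64/26 (40.48.55.64 - 40.48.55.127) does not contain 41.48.55.99
  41.48.50.0/23 (41.48.50.0 - 41.48.51.255) does not contain 41.48.55.99
Longest matching prefix is /20 -> interface eth3.

eth3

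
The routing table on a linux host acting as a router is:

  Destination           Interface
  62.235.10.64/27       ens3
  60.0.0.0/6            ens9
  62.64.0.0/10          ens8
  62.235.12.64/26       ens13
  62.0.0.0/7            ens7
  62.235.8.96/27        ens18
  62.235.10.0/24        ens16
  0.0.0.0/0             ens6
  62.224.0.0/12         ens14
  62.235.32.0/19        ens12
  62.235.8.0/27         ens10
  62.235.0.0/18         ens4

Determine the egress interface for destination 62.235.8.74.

Routes whose prefix contains 62.235.8.74:
  0.0.0.0/0 (default, matches everything) -> ens6
  60.0.0.0/6 (60.0.0.0 - 63.255.255.255) -> ens9
  62.0.0.0/7 (62.0.0.0 - 63.255.255.255) -> ens7
  62.224.0.0/12 (62.224.0.0 - 62.239.255.255) -> ens14
  62.235.0.0/18 (62.235.0.0 - 62.235.63.255) -> ens4
More-specific entries that do NOT match:
  62.235.10.64/27 (62.235.10.64 - 62.235.10.95) does not contain 62.235.8.74
  62.235.8.96/27 (62.235.8.96 - 62.235.8.127) does not contain 62.235.8.74
  62.235.8.0/27 (62.235.8.0 - 62.235.8.31) does not contain 62.235.8.74
  62.235.12.64/26 (62.235.12.64 - 62.235.12.127) does not contain 62.235.8.74
  62.235.10.0/24 (62.235.10.0 - 62.235.10.255) does not contain 62.235.8.74
  62.235.32.0/19 (62.235.32.0 - 62.235.63.255) does not contain 62.235.8.74
Longest matching prefix is /18 -> interface ens4.

ens4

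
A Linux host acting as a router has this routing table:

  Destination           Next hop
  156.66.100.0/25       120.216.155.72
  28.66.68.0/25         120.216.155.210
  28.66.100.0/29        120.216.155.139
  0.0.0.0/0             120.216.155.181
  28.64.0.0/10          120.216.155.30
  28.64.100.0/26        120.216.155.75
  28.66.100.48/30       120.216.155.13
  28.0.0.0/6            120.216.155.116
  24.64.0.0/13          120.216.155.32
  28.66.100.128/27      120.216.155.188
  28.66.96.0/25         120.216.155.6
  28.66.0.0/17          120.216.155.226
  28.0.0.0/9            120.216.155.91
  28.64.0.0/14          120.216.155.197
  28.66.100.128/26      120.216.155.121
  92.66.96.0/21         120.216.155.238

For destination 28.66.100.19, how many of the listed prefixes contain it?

6

Prefixes containing 28.66.100.19:
  0.0.0.0/0 (default, matches everything)
  28.0.0.0/6 (28.0.0.0 - 31.255.255.255)
  28.0.0.0/9 (28.0.0.0 - 28.127.255.255)
  28.64.0.0/10 (28.64.0.0 - 28.127.255.255)
  28.64.0.0/14 (28.64.0.0 - 28.67.255.255)
  28.66.0.0/17 (28.66.0.0 - 28.66.127.255)
Total matching entries: 6.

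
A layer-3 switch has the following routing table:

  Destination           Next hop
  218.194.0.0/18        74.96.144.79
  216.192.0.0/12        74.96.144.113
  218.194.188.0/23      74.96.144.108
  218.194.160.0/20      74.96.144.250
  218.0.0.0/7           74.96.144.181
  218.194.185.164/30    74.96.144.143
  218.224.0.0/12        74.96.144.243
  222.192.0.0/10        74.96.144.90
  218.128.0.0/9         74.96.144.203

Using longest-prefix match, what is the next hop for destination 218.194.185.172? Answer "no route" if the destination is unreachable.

74.96.144.203

Routes whose prefix contains 218.194.185.172:
  218.0.0.0/7 (218.0.0.0 - 219.255.255.255) -> 74.96.144.181
  218.128.0.0/9 (218.128.0.0 - 218.255.255.255) -> 74.96.144.203
More-specific entries that do NOT match:
  218.194.185.164/30 (218.194.185.164 - 218.194.185.167) does not contain 218.194.185.172
  218.194.188.0/23 (218.194.188.0 - 218.194.189.255) does not contain 218.194.185.172
  218.194.160.0/20 (218.194.160.0 - 218.194.175.255) does not contain 218.194.185.172
  218.194.0.0/18 (218.194.0.0 - 218.194.63.255) does not contain 218.194.185.172
  216.192.0.0/12 (216.192.0.0 - 216.207.255.255) does not contain 218.194.185.172
  218.224.0.0/12 (218.224.0.0 - 218.239.255.255) does not contain 218.194.185.172
  222.192.0.0/10 (222.192.0.0 - 222.255.255.255) does not contain 218.194.185.172
Longest matching prefix is /9 -> next hop 74.96.144.203.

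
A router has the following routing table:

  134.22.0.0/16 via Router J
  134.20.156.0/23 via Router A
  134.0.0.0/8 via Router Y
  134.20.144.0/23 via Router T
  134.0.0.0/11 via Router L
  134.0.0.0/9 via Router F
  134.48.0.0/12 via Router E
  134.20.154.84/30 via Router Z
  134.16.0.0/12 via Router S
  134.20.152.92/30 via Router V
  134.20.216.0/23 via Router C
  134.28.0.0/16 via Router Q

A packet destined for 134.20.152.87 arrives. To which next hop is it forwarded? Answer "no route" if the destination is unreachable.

Router S

Routes whose prefix contains 134.20.152.87:
  134.0.0.0/8 (134.0.0.0 - 134.255.255.255) -> Router Y
  134.0.0.0/9 (134.0.0.0 - 134.127.255.255) -> Router F
  134.0.0.0/11 (134.0.0.0 - 134.31.255.255) -> Router L
  134.16.0.0/12 (134.16.0.0 - 134.31.255.255) -> Router S
More-specific entries that do NOT match:
  134.20.154.84/30 (134.20.154.84 - 134.20.154.87) does not contain 134.20.152.87
  134.20.152.92/30 (134.20.152.92 - 134.20.152.95) does not contain 134.20.152.87
  134.20.156.0/23 (134.20.156.0 - 134.20.157.255) does not contain 134.20.152.87
  134.20.144.0/23 (134.20.144.0 - 134.20.145.255) does not contain 134.20.152.87
  134.20.216.0/23 (134.20.216.0 - 134.20.217.255) does not contain 134.20.152.87
  134.22.0.0/16 (134.22.0.0 - 134.22.255.255) does not contain 134.20.152.87
  134.28.0.0/16 (134.28.0.0 - 134.28.255.255) does not contain 134.20.152.87
Longest matching prefix is /12 -> next hop Router S.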